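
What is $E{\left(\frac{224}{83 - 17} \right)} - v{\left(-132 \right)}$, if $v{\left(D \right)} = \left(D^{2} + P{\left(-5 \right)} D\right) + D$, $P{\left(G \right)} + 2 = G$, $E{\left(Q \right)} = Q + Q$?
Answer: $- \frac{600904}{33} \approx -18209.0$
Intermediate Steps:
$E{\left(Q \right)} = 2 Q$
$P{\left(G \right)} = -2 + G$
$v{\left(D \right)} = D^{2} - 6 D$ ($v{\left(D \right)} = \left(D^{2} + \left(-2 - 5\right) D\right) + D = \left(D^{2} - 7 D\right) + D = D^{2} - 6 D$)
$E{\left(\frac{224}{83 - 17} \right)} - v{\left(-132 \right)} = 2 \frac{224}{83 - 17} - - 132 \left(-6 - 132\right) = 2 \cdot \frac{224}{66} - \left(-132\right) \left(-138\right) = 2 \cdot 224 \cdot \frac{1}{66} - 18216 = 2 \cdot \frac{112}{33} - 18216 = \frac{224}{33} - 18216 = - \frac{600904}{33}$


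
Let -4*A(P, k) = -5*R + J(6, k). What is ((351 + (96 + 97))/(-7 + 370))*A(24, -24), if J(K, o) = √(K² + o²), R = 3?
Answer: 680/121 - 272*√17/121 ≈ -3.6486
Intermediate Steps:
A(P, k) = 15/4 - √(36 + k²)/4 (A(P, k) = -(-5*3 + √(6² + k²))/4 = -(-15 + √(36 + k²))/4 = 15/4 - √(36 + k²)/4)
((351 + (96 + 97))/(-7 + 370))*A(24, -24) = ((351 + (96 + 97))/(-7 + 370))*(15/4 - √(36 + (-24)²)/4) = ((351 + 193)/363)*(15/4 - √(36 + 576)/4) = (544*(1/363))*(15/4 - 3*√17/2) = 544*(15/4 - 3*√17/2)/363 = 680/121 - 272*√17/121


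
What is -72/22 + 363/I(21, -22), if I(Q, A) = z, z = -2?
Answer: -4065/22 ≈ -184.77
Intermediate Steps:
I(Q, A) = -2
-72/22 + 363/I(21, -22) = -72/22 + 363/(-2) = -72*1/22 + 363*(-1/2) = -36/11 - 363/2 = -4065/22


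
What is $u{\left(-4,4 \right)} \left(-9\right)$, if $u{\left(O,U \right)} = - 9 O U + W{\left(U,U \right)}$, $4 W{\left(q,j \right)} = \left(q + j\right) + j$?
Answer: $-1323$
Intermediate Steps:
$W{\left(q,j \right)} = \frac{j}{2} + \frac{q}{4}$ ($W{\left(q,j \right)} = \frac{\left(q + j\right) + j}{4} = \frac{\left(j + q\right) + j}{4} = \frac{q + 2 j}{4} = \frac{j}{2} + \frac{q}{4}$)
$u{\left(O,U \right)} = \frac{3 U}{4} - 9 O U$ ($u{\left(O,U \right)} = - 9 O U + \left(\frac{U}{2} + \frac{U}{4}\right) = - 9 O U + \frac{3 U}{4} = \frac{3 U}{4} - 9 O U$)
$u{\left(-4,4 \right)} \left(-9\right) = \frac{3}{4} \cdot 4 \left(1 - -48\right) \left(-9\right) = \frac{3}{4} \cdot 4 \left(1 + 48\right) \left(-9\right) = \frac{3}{4} \cdot 4 \cdot 49 \left(-9\right) = 147 \left(-9\right) = -1323$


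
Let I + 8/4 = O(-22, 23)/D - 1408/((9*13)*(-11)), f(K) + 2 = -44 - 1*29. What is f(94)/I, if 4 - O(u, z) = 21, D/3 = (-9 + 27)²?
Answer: 947700/11669 ≈ 81.215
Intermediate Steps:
D = 972 (D = 3*(-9 + 27)² = 3*18² = 3*324 = 972)
f(K) = -75 (f(K) = -2 + (-44 - 1*29) = -2 + (-44 - 29) = -2 - 73 = -75)
O(u, z) = -17 (O(u, z) = 4 - 1*21 = 4 - 21 = -17)
I = -11669/12636 (I = -2 + (-17/972 - 1408/((9*13)*(-11))) = -2 + (-17*1/972 - 1408/(117*(-11))) = -2 + (-17/972 - 1408/(-1287)) = -2 + (-17/972 - 1408*(-1/1287)) = -2 + (-17/972 + 128/117) = -2 + 13603/12636 = -11669/12636 ≈ -0.92347)
f(94)/I = -75/(-11669/12636) = -75*(-12636/11669) = 947700/11669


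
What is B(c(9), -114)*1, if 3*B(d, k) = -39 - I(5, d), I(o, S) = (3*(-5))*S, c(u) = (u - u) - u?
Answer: -58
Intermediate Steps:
c(u) = -u (c(u) = 0 - u = -u)
I(o, S) = -15*S
B(d, k) = -13 + 5*d (B(d, k) = (-39 - (-15)*d)/3 = (-39 + 15*d)/3 = -13 + 5*d)
B(c(9), -114)*1 = (-13 + 5*(-1*9))*1 = (-13 + 5*(-9))*1 = (-13 - 45)*1 = -58*1 = -58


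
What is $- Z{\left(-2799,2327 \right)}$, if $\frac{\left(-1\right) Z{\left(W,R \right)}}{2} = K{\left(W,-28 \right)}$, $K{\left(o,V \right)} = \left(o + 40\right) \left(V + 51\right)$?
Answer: $-126914$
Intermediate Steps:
$K{\left(o,V \right)} = \left(40 + o\right) \left(51 + V\right)$
$Z{\left(W,R \right)} = -1840 - 46 W$ ($Z{\left(W,R \right)} = - 2 \left(2040 + 40 \left(-28\right) + 51 W - 28 W\right) = - 2 \left(2040 - 1120 + 51 W - 28 W\right) = - 2 \left(920 + 23 W\right) = -1840 - 46 W$)
$- Z{\left(-2799,2327 \right)} = - (-1840 - -128754) = - (-1840 + 128754) = \left(-1\right) 126914 = -126914$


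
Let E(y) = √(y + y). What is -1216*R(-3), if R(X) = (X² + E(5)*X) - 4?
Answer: -6080 + 3648*√10 ≈ 5456.0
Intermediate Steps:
E(y) = √2*√y (E(y) = √(2*y) = √2*√y)
R(X) = -4 + X² + X*√10 (R(X) = (X² + (√2*√5)*X) - 4 = (X² + √10*X) - 4 = (X² + X*√10) - 4 = -4 + X² + X*√10)
-1216*R(-3) = -1216*(-4 + (-3)² - 3*√10) = -1216*(-4 + 9 - 3*√10) = -1216*(5 - 3*√10) = -6080 + 3648*√10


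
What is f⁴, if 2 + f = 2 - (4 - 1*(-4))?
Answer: 4096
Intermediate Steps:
f = -8 (f = -2 + (2 - (4 - 1*(-4))) = -2 + (2 - (4 + 4)) = -2 + (2 - 1*8) = -2 + (2 - 8) = -2 - 6 = -8)
f⁴ = (-8)⁴ = 4096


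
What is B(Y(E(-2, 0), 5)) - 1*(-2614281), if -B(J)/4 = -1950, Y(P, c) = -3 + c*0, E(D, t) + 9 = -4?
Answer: 2622081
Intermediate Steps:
E(D, t) = -13 (E(D, t) = -9 - 4 = -13)
Y(P, c) = -3 (Y(P, c) = -3 + 0 = -3)
B(J) = 7800 (B(J) = -4*(-1950) = 7800)
B(Y(E(-2, 0), 5)) - 1*(-2614281) = 7800 - 1*(-2614281) = 7800 + 2614281 = 2622081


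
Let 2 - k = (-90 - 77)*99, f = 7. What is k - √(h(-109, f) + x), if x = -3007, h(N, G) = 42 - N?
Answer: 16535 - 2*I*√714 ≈ 16535.0 - 53.442*I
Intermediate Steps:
k = 16535 (k = 2 - (-90 - 77)*99 = 2 - (-167)*99 = 2 - 1*(-16533) = 2 + 16533 = 16535)
k - √(h(-109, f) + x) = 16535 - √((42 - 1*(-109)) - 3007) = 16535 - √((42 + 109) - 3007) = 16535 - √(151 - 3007) = 16535 - √(-2856) = 16535 - 2*I*√714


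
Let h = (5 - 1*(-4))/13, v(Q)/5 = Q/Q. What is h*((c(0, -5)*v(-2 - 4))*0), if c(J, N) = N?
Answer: 0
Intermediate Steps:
v(Q) = 5 (v(Q) = 5*(Q/Q) = 5*1 = 5)
h = 9/13 (h = (5 + 4)/13 = (1/13)*9 = 9/13 ≈ 0.69231)
h*((c(0, -5)*v(-2 - 4))*0) = 9*(-5*5*0)/13 = 9*(-25*0)/13 = (9/13)*0 = 0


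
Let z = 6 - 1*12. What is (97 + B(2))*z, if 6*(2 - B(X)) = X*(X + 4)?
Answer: -582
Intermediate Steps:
B(X) = 2 - X*(4 + X)/6 (B(X) = 2 - X*(X + 4)/6 = 2 - X*(4 + X)/6)
z = -6 (z = 6 - 12 = -6)
(97 + B(2))*z = (97 + (2 - ⅔*2 - ⅙*2²))*(-6) = (97 + (2 - 4/3 - ⅙*4))*(-6) = (97 + (2 - 4/3 - ⅔))*(-6) = (97 + 0)*(-6) = 97*(-6) = -582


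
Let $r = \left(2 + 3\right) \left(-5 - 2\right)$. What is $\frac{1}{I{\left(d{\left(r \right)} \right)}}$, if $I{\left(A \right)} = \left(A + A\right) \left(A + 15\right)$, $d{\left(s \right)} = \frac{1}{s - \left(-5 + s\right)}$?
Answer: $\frac{25}{152} \approx 0.16447$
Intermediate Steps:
$r = -35$ ($r = 5 \left(-7\right) = -35$)
$d{\left(s \right)} = \frac{1}{5}$
$I{\left(A \right)} = 2 A \left(15 + A\right)$
$\frac{1}{I{\left(d{\left(r \right)} \right)}} = \frac{1}{2 \cdot \frac{1}{5} \left(15 + \frac{1}{5}\right)} = \frac{1}{2 \cdot \frac{1}{5} \cdot \frac{76}{5}} = \frac{1}{\frac{152}{25}} = \frac{25}{152}$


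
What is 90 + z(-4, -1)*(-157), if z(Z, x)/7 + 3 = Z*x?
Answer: -1009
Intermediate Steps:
z(Z, x) = -21 + 7*Z*x (z(Z, x) = -21 + 7*(Z*x) = -21 + 7*Z*x)
90 + z(-4, -1)*(-157) = 90 + (-21 + 7*(-4)*(-1))*(-157) = 90 + (-21 + 28)*(-157) = 90 + 7*(-157) = 90 - 1099 = -1009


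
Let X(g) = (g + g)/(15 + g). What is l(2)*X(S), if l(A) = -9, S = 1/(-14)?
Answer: 18/209 ≈ 0.086124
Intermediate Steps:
S = -1/14 ≈ -0.071429
X(g) = 2*g/(15 + g) (X(g) = (2*g)/(15 + g) = 2*g/(15 + g))
l(2)*X(S) = -18*(-1)/(14*(15 - 1/14)) = -18*(-1)/(14*209/14) = -18*(-1)*14/(14*209) = -9*(-2/209) = 18/209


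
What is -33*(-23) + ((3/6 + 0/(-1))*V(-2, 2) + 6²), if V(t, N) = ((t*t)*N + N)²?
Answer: 845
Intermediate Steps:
V(t, N) = (N + N*t²)² (V(t, N) = (t²*N + N)² = (N*t² + N)² = (N + N*t²)²)
-33*(-23) + ((3/6 + 0/(-1))*V(-2, 2) + 6²) = -33*(-23) + ((3/6 + 0/(-1))*(2²*(1 + (-2)²)²) + 6²) = 759 + ((3*(⅙) + 0*(-1))*(4*(1 + 4)²) + 36) = 759 + ((½ + 0)*(4*5²) + 36) = 759 + ((4*25)/2 + 36) = 759 + ((½)*100 + 36) = 759 + (50 + 36) = 759 + 86 = 845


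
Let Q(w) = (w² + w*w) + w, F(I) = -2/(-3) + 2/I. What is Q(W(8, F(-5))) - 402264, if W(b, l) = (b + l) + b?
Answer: -90386668/225 ≈ -4.0172e+5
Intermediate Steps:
F(I) = ⅔ + 2/I (F(I) = -2*(-⅓) + 2/I = ⅔ + 2/I)
W(b, l) = l + 2*b
Q(w) = w + 2*w² (Q(w) = (w² + w²) + w = 2*w² + w = w + 2*w²)
Q(W(8, F(-5))) - 402264 = ((⅔ + 2/(-5)) + 2*8)*(1 + 2*((⅔ + 2/(-5)) + 2*8)) - 402264 = ((⅔ + 2*(-⅕)) + 16)*(1 + 2*((⅔ + 2*(-⅕)) + 16)) - 402264 = ((⅔ - ⅖) + 16)*(1 + 2*((⅔ - ⅖) + 16)) - 402264 = (4/15 + 16)*(1 + 2*(4/15 + 16)) - 402264 = 244*(1 + 2*(244/15))/15 - 402264 = 244*(1 + 488/15)/15 - 402264 = (244/15)*(503/15) - 402264 = 122732/225 - 402264 = -90386668/225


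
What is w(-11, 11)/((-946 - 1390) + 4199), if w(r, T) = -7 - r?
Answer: 4/1863 ≈ 0.0021471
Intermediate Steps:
w(-11, 11)/((-946 - 1390) + 4199) = (-7 - 1*(-11))/((-946 - 1390) + 4199) = (-7 + 11)/(-2336 + 4199) = 4/1863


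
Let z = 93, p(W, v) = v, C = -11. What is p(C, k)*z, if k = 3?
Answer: 279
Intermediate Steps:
p(C, k)*z = 3*93 = 279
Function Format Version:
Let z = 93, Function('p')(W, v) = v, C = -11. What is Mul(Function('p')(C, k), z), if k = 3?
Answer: 279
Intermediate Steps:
Mul(Function('p')(C, k), z) = Mul(3, 93) = 279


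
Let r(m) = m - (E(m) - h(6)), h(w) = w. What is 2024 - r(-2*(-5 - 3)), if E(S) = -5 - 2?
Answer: 1995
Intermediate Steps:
E(S) = -7
r(m) = 13 + m (r(m) = m - (-7 - 1*6) = m - (-7 - 6) = m - 1*(-13) = m + 13 = 13 + m)
2024 - r(-2*(-5 - 3)) = 2024 - (13 - 2*(-5 - 3)) = 2024 - (13 - 2*(-8)) = 2024 - (13 + 16) = 2024 - 1*29 = 2024 - 29 = 1995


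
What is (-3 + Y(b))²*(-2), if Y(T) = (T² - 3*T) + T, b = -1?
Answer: 0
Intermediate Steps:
Y(T) = T² - 2*T
(-3 + Y(b))²*(-2) = (-3 - (-2 - 1))²*(-2) = (-3 - 1*(-3))²*(-2) = (-3 + 3)²*(-2) = 0²*(-2) = 0*(-2) = 0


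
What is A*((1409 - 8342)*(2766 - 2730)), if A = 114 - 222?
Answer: 26955504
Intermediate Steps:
A = -108
A*((1409 - 8342)*(2766 - 2730)) = -108*(1409 - 8342)*(2766 - 2730) = -(-748764)*36 = -108*(-249588) = 26955504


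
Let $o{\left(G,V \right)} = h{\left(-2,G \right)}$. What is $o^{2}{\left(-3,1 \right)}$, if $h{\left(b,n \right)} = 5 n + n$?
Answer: $324$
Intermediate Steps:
$h{\left(b,n \right)} = 6 n$
$o{\left(G,V \right)} = 6 G$
$o^{2}{\left(-3,1 \right)} = \left(6 \left(-3\right)\right)^{2} = \left(-18\right)^{2} = 324$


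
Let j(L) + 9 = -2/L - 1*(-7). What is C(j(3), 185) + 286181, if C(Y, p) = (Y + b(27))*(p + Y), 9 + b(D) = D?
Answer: 2600791/9 ≈ 2.8898e+5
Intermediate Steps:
b(D) = -9 + D
j(L) = -2 - 2/L (j(L) = -9 + (-2/L - 1*(-7)) = -9 + (-2/L + 7) = -9 + (7 - 2/L) = -2 - 2/L)
C(Y, p) = (18 + Y)*(Y + p) (C(Y, p) = (Y + (-9 + 27))*(p + Y) = (Y + 18)*(Y + p) = (18 + Y)*(Y + p))
C(j(3), 185) + 286181 = ((-2 - 2/3)² + 18*(-2 - 2/3) + 18*185 + (-2 - 2/3)*185) + 286181 = ((-2 - 2*⅓)² + 18*(-2 - 2*⅓) + 3330 + (-2 - 2*⅓)*185) + 286181 = ((-2 - ⅔)² + 18*(-2 - ⅔) + 3330 + (-2 - ⅔)*185) + 286181 = ((-8/3)² + 18*(-8/3) + 3330 - 8/3*185) + 286181 = (64/9 - 48 + 3330 - 1480/3) + 286181 = 25162/9 + 286181 = 2600791/9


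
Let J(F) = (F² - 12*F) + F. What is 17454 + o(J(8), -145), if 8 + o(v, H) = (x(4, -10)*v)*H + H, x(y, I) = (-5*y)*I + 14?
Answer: 762021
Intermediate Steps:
x(y, I) = 14 - 5*I*y (x(y, I) = -5*I*y + 14 = 14 - 5*I*y)
J(F) = F² - 11*F
o(v, H) = -8 + H + 214*H*v (o(v, H) = -8 + (((14 - 5*(-10)*4)*v)*H + H) = -8 + (((14 + 200)*v)*H + H) = -8 + ((214*v)*H + H) = -8 + (214*H*v + H) = -8 + (H + 214*H*v) = -8 + H + 214*H*v)
17454 + o(J(8), -145) = 17454 + (-8 - 145 + 214*(-145)*(8*(-11 + 8))) = 17454 + (-8 - 145 + 214*(-145)*(8*(-3))) = 17454 + (-8 - 145 + 214*(-145)*(-24)) = 17454 + (-8 - 145 + 744720) = 17454 + 744567 = 762021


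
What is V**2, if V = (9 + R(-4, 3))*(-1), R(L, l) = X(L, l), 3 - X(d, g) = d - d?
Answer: 144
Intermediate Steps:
X(d, g) = 3 (X(d, g) = 3 - (d - d) = 3 - 1*0 = 3 + 0 = 3)
R(L, l) = 3
V = -12 (V = (9 + 3)*(-1) = 12*(-1) = -12)
V**2 = (-12)**2 = 144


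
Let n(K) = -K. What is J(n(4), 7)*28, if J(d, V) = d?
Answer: -112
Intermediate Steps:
J(n(4), 7)*28 = -1*4*28 = -4*28 = -112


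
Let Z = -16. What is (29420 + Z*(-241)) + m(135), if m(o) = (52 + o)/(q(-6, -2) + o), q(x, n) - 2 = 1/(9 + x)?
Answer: 13710273/412 ≈ 33277.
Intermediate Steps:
q(x, n) = 2 + 1/(9 + x)
m(o) = (52 + o)/(7/3 + o) (m(o) = (52 + o)/((19 + 2*(-6))/(9 - 6) + o) = (52 + o)/((19 - 12)/3 + o) = (52 + o)/((1/3)*7 + o) = (52 + o)/(7/3 + o))
(29420 + Z*(-241)) + m(135) = (29420 - 16*(-241)) + 3*(52 + 135)/(7 + 3*135) = (29420 + 3856) + 3*187/(7 + 405) = 33276 + 3*187/412 = 33276 + 3*(1/412)*187 = 33276 + 561/412 = 13710273/412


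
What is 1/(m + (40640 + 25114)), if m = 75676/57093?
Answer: 57093/3754168798 ≈ 1.5208e-5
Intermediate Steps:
m = 75676/57093 (m = 75676*(1/57093) = 75676/57093 ≈ 1.3255)
1/(m + (40640 + 25114)) = 1/(75676/57093 + (40640 + 25114)) = 1/(75676/57093 + 65754) = 1/(3754168798/57093) = 57093/3754168798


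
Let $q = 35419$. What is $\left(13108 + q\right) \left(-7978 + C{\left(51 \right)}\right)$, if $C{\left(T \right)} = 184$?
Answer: $-378219438$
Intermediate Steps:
$\left(13108 + q\right) \left(-7978 + C{\left(51 \right)}\right) = \left(13108 + 35419\right) \left(-7978 + 184\right) = 48527 \left(-7794\right) = -378219438$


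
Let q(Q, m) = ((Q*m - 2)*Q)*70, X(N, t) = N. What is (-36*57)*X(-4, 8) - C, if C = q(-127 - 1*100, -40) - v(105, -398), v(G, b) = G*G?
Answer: 144268653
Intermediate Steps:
v(G, b) = G²
q(Q, m) = 70*Q*(-2 + Q*m) (q(Q, m) = ((-2 + Q*m)*Q)*70 = (Q*(-2 + Q*m))*70 = 70*Q*(-2 + Q*m))
C = -144260445 (C = 70*(-127 - 1*100)*(-2 + (-127 - 1*100)*(-40)) - 1*105² = 70*(-127 - 100)*(-2 + (-127 - 100)*(-40)) - 1*11025 = 70*(-227)*(-2 - 227*(-40)) - 11025 = 70*(-227)*(-2 + 9080) - 11025 = 70*(-227)*9078 - 11025 = -144249420 - 11025 = -144260445)
(-36*57)*X(-4, 8) - C = -36*57*(-4) - 1*(-144260445) = -2052*(-4) + 144260445 = 8208 + 144260445 = 144268653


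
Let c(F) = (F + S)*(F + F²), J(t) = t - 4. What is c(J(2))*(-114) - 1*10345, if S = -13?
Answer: -6925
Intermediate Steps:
J(t) = -4 + t
c(F) = (-13 + F)*(F + F²) (c(F) = (F - 13)*(F + F²) = (-13 + F)*(F + F²))
c(J(2))*(-114) - 1*10345 = ((-4 + 2)*(-13 + (-4 + 2)² - 12*(-4 + 2)))*(-114) - 1*10345 = -2*(-13 + (-2)² - 12*(-2))*(-114) - 10345 = -2*(-13 + 4 + 24)*(-114) - 10345 = -2*15*(-114) - 10345 = -30*(-114) - 10345 = 3420 - 10345 = -6925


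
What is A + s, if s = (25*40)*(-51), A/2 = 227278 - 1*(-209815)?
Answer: 823186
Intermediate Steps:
A = 874186 (A = 2*(227278 - 1*(-209815)) = 2*(227278 + 209815) = 2*437093 = 874186)
s = -51000 (s = 1000*(-51) = -51000)
A + s = 874186 - 51000 = 823186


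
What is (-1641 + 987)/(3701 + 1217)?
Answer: -327/2459 ≈ -0.13298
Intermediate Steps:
(-1641 + 987)/(3701 + 1217) = -654/4918 = -654*1/4918 = -327/2459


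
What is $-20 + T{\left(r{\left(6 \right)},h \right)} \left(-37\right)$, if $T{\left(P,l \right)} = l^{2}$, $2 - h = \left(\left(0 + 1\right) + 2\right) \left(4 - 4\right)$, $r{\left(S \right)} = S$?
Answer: $-168$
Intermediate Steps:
$h = 2$ ($h = 2 - \left(\left(0 + 1\right) + 2\right) \left(4 - 4\right) = 2 - \left(1 + 2\right) 0 = 2 - 3 \cdot 0 = 2 - 0 = 2 + 0 = 2$)
$-20 + T{\left(r{\left(6 \right)},h \right)} \left(-37\right) = -20 + 2^{2} \left(-37\right) = -20 + 4 \left(-37\right) = -20 - 148 = -168$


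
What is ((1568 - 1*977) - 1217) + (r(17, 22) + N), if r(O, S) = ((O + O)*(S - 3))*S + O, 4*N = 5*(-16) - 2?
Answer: 27165/2 ≈ 13583.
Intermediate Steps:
N = -41/2 (N = (5*(-16) - 2)/4 = (-80 - 2)/4 = (¼)*(-82) = -41/2 ≈ -20.500)
r(O, S) = O + 2*O*S*(-3 + S) (r(O, S) = ((2*O)*(-3 + S))*S + O = (2*O*(-3 + S))*S + O = 2*O*S*(-3 + S) + O = O + 2*O*S*(-3 + S))
((1568 - 1*977) - 1217) + (r(17, 22) + N) = ((1568 - 1*977) - 1217) + (17*(1 - 6*22 + 2*22²) - 41/2) = ((1568 - 977) - 1217) + (17*(1 - 132 + 2*484) - 41/2) = (591 - 1217) + (17*(1 - 132 + 968) - 41/2) = -626 + (17*837 - 41/2) = -626 + (14229 - 41/2) = -626 + 28417/2 = 27165/2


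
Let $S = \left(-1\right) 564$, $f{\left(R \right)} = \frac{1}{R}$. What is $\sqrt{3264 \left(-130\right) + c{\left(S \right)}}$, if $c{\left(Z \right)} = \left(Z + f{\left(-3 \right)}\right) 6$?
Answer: $i \sqrt{427706} \approx 653.99 i$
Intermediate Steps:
$S = -564$
$c{\left(Z \right)} = -2 + 6 Z$ ($c{\left(Z \right)} = \left(Z + \frac{1}{-3}\right) 6 = \left(Z - \frac{1}{3}\right) 6 = \left(- \frac{1}{3} + Z\right) 6 = -2 + 6 Z$)
$\sqrt{3264 \left(-130\right) + c{\left(S \right)}} = \sqrt{3264 \left(-130\right) + \left(-2 + 6 \left(-564\right)\right)} = \sqrt{-424320 - 3386} = \sqrt{-427706} = i \sqrt{427706}$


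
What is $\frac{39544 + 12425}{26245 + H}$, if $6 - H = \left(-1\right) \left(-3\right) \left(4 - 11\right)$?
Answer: $\frac{51969}{26272} \approx 1.9781$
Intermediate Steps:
$H = 27$ ($H = 6 - \left(-1\right) \left(-3\right) \left(4 - 11\right) = 6 - 3 \left(-7\right) = 6 - -21 = 6 + 21 = 27$)
$\frac{39544 + 12425}{26245 + H} = \frac{39544 + 12425}{26245 + 27} = \frac{51969}{26272}$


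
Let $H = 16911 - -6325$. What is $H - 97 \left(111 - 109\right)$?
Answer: $23042$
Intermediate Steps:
$H = 23236$ ($H = 16911 + 6325 = 23236$)
$H - 97 \left(111 - 109\right) = 23236 - 97 \left(111 - 109\right) = 23236 - 194 = 23042$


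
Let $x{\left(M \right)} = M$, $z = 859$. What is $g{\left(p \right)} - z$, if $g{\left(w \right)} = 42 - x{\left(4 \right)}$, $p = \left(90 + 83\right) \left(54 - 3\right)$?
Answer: $-821$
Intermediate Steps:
$p = 8823$ ($p = 173 \cdot 51 = 8823$)
$g{\left(w \right)} = 38$ ($g{\left(w \right)} = 42 - 4 = 38$)
$g{\left(p \right)} - z = 38 - 859 = -821$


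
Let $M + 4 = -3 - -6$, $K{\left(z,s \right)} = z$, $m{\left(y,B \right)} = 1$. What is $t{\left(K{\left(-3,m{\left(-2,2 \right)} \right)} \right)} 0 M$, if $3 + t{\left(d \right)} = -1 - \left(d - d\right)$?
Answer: $0$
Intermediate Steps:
$t{\left(d \right)} = -4$ ($t{\left(d \right)} = -3 - 1 = -4$)
$M = -1$ ($M = -4 - -3 = -4 + \left(-3 + 6\right) = -4 + 3 = -1$)
$t{\left(K{\left(-3,m{\left(-2,2 \right)} \right)} \right)} 0 M = \left(-4\right) 0 \left(-1\right) = 0 \left(-1\right) = 0$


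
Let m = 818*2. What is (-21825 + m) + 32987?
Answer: 12798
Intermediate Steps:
m = 1636
(-21825 + m) + 32987 = (-21825 + 1636) + 32987 = -20189 + 32987 = 12798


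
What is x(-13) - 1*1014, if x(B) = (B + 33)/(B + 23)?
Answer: -1012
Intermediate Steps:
x(B) = (33 + B)/(23 + B)
x(-13) - 1*1014 = (33 - 13)/(23 - 13) - 1*1014 = 20/10 - 1014 = (1/10)*20 - 1014 = 2 - 1014 = -1012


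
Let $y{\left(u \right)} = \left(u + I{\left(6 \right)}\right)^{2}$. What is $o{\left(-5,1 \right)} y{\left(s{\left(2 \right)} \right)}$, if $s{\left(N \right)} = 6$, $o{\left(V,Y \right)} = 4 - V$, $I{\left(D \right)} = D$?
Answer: $1296$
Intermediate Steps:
$y{\left(u \right)} = \left(6 + u\right)^{2}$ ($y{\left(u \right)} = \left(u + 6\right)^{2} = \left(6 + u\right)^{2}$)
$o{\left(-5,1 \right)} y{\left(s{\left(2 \right)} \right)} = \left(4 - -5\right) \left(6 + 6\right)^{2} = \left(4 + 5\right) 12^{2} = 9 \cdot 144 = 1296$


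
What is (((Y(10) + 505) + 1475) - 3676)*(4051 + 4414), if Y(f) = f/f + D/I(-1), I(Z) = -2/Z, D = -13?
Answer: -28806395/2 ≈ -1.4403e+7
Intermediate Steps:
Y(f) = -11/2 (Y(f) = f/f - 13/((-2/(-1))) = 1 - 13/((-2*(-1))) = 1 - 13/2 = -11/2)
(((Y(10) + 505) + 1475) - 3676)*(4051 + 4414) = (((-11/2 + 505) + 1475) - 3676)*(4051 + 4414) = ((999/2 + 1475) - 3676)*8465 = (3949/2 - 3676)*8465 = -3403/2*8465 = -28806395/2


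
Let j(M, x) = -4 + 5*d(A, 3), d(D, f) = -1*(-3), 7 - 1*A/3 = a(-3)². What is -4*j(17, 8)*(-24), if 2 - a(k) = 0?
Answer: 1056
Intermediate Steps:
a(k) = 2 (a(k) = 2 - 1*0 = 2 + 0 = 2)
A = 9 (A = 21 - 3*2² = 21 - 3*4 = 21 - 12 = 9)
d(D, f) = 3
j(M, x) = 11 (j(M, x) = -4 + 5*3 = -4 + 15 = 11)
-4*j(17, 8)*(-24) = -4*11*(-24) = -44*(-24) = 1056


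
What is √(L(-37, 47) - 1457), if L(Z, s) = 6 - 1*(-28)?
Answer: I*√1423 ≈ 37.723*I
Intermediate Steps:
L(Z, s) = 34 (L(Z, s) = 6 + 28 = 34)
√(L(-37, 47) - 1457) = √(34 - 1457) = √(-1423) = I*√1423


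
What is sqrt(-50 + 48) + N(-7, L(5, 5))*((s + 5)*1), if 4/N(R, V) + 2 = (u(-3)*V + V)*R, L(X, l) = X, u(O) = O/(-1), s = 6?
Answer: -22/71 + I*sqrt(2) ≈ -0.30986 + 1.4142*I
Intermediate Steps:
u(O) = -O (u(O) = O*(-1) = -O)
N(R, V) = 4/(-2 + 4*R*V) (N(R, V) = 4/(-2 + ((-1*(-3))*V + V)*R) = 4/(-2 + (3*V + V)*R) = 4/(-2 + (4*V)*R) = 4/(-2 + 4*R*V))
sqrt(-50 + 48) + N(-7, L(5, 5))*((s + 5)*1) = sqrt(-50 + 48) + (2/(-1 + 2*(-7)*5))*((6 + 5)*1) = sqrt(-2) + (2/(-1 - 70))*(11*1) = I*sqrt(2) + (2/(-71))*11 = I*sqrt(2) + (2*(-1/71))*11 = I*sqrt(2) - 2/71*11 = I*sqrt(2) - 22/71 = -22/71 + I*sqrt(2)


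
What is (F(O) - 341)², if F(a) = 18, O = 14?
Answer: 104329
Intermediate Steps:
(F(O) - 341)² = (18 - 341)² = (-323)² = 104329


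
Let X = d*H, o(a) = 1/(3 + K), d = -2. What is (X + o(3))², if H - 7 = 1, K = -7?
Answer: 4225/16 ≈ 264.06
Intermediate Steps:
H = 8 (H = 7 + 1 = 8)
o(a) = -¼ (o(a) = 1/(3 - 7) = 1/(-4) = -¼)
X = -16 (X = -2*8 = -16)
(X + o(3))² = (-16 - ¼)² = (-65/4)² = 4225/16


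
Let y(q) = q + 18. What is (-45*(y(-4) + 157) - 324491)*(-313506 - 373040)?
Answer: 228060969556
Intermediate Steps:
y(q) = 18 + q
(-45*(y(-4) + 157) - 324491)*(-313506 - 373040) = (-45*((18 - 4) + 157) - 324491)*(-313506 - 373040) = (-45*(14 + 157) - 324491)*(-686546) = (-45*171 - 324491)*(-686546) = (-7695 - 324491)*(-686546) = -332186*(-686546) = 228060969556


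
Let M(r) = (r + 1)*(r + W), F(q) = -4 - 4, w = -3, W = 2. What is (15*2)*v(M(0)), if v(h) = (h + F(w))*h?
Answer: -360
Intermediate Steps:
F(q) = -8
M(r) = (1 + r)*(2 + r) (M(r) = (r + 1)*(r + 2) = (1 + r)*(2 + r))
v(h) = h*(-8 + h) (v(h) = (h - 8)*h = (-8 + h)*h = h*(-8 + h))
(15*2)*v(M(0)) = (15*2)*((2 + 0**2 + 3*0)*(-8 + (2 + 0**2 + 3*0))) = 30*((2 + 0 + 0)*(-8 + (2 + 0 + 0))) = 30*(2*(-8 + 2)) = 30*(2*(-6)) = 30*(-12) = -360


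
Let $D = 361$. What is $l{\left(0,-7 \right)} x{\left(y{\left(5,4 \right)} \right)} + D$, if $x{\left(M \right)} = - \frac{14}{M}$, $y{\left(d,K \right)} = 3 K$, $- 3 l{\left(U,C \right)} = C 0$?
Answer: $361$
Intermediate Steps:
$l{\left(U,C \right)} = 0$ ($l{\left(U,C \right)} = - \frac{C 0}{3} = \left(- \frac{1}{3}\right) 0 = 0$)
$l{\left(0,-7 \right)} x{\left(y{\left(5,4 \right)} \right)} + D = 0 \left(- \frac{14}{3 \cdot 4}\right) + 361 = 0 \left(- \frac{14}{12}\right) + 361 = 0 \left(\left(-14\right) \frac{1}{12}\right) + 361 = 0 \left(- \frac{7}{6}\right) + 361 = 0 + 361 = 361$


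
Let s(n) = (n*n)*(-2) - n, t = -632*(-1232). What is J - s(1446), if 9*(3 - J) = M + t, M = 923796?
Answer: 35947109/9 ≈ 3.9941e+6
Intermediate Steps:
t = 778624
s(n) = -n - 2*n**2 (s(n) = n**2*(-2) - n = -2*n**2 - n = -n - 2*n**2)
J = -1702393/9 (J = 3 - (923796 + 778624)/9 = 3 - 1/9*1702420 = 3 - 1702420/9 = -1702393/9 ≈ -1.8915e+5)
J - s(1446) = -1702393/9 - (-1)*1446*(1 + 2*1446) = -1702393/9 - (-1)*1446*(1 + 2892) = -1702393/9 - (-1)*1446*2893 = -1702393/9 - 1*(-4183278) = -1702393/9 + 4183278 = 35947109/9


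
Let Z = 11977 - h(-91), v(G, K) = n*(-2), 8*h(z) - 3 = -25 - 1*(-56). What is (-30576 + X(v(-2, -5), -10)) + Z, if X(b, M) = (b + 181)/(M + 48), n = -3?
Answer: -1413473/76 ≈ -18598.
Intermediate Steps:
h(z) = 17/4 (h(z) = 3/8 + (-25 - 1*(-56))/8 = 3/8 + (-25 + 56)/8 = 3/8 + (⅛)*31 = 3/8 + 31/8 = 17/4)
v(G, K) = 6 (v(G, K) = -3*(-2) = 6)
X(b, M) = (181 + b)/(48 + M)
Z = 47891/4 (Z = 11977 - 1*17/4 = 11977 - 17/4 = 47891/4 ≈ 11973.)
(-30576 + X(v(-2, -5), -10)) + Z = (-30576 + (181 + 6)/(48 - 10)) + 47891/4 = (-30576 + 187/38) + 47891/4 = -1161701/38 + 47891/4 = -1413473/76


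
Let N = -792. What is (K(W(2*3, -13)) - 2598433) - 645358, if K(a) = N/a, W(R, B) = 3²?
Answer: -3243879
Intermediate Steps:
W(R, B) = 9
K(a) = -792/a
(K(W(2*3, -13)) - 2598433) - 645358 = (-792/9 - 2598433) - 645358 = (-792*⅑ - 2598433) - 645358 = (-88 - 2598433) - 645358 = -2598521 - 645358 = -3243879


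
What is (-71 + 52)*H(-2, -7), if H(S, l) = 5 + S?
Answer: -57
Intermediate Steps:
(-71 + 52)*H(-2, -7) = (-71 + 52)*(5 - 2) = -19*3 = -57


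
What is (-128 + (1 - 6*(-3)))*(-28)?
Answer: 3052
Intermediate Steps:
(-128 + (1 - 6*(-3)))*(-28) = (-128 + (1 + 18))*(-28) = (-128 + 19)*(-28) = -109*(-28) = 3052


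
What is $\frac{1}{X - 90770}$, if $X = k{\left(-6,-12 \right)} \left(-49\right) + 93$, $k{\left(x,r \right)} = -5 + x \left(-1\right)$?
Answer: $- \frac{1}{90726} \approx -1.1022 \cdot 10^{-5}$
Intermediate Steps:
$k{\left(x,r \right)} = -5 - x$
$X = 44$ ($X = \left(-5 - -6\right) \left(-49\right) + 93 = \left(-5 + 6\right) \left(-49\right) + 93 = 1 \left(-49\right) + 93 = -49 + 93 = 44$)
$\frac{1}{X - 90770} = \frac{1}{44 - 90770} = \frac{1}{-90726} = - \frac{1}{90726}$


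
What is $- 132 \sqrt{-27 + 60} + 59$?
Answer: $59 - 132 \sqrt{33} \approx -699.28$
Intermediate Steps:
$- 132 \sqrt{-27 + 60} + 59 = - 132 \sqrt{33} + 59 = 59 - 132 \sqrt{33}$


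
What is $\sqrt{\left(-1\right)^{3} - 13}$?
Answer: $i \sqrt{14} \approx 3.7417 i$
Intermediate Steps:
$\sqrt{\left(-1\right)^{3} - 13} = \sqrt{-1 - 13} = \sqrt{-14} = i \sqrt{14}$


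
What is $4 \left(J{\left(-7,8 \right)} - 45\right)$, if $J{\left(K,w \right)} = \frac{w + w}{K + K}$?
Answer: $- \frac{1292}{7} \approx -184.57$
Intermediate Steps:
$J{\left(K,w \right)} = \frac{w}{K}$ ($J{\left(K,w \right)} = \frac{2 w}{2 K} = 2 w \frac{1}{2 K} = \frac{w}{K}$)
$4 \left(J{\left(-7,8 \right)} - 45\right) = 4 \left(\frac{8}{-7} - 45\right) = 4 \left(8 \left(- \frac{1}{7}\right) - 45\right) = 4 \left(- \frac{8}{7} - 45\right) = 4 \left(- \frac{323}{7}\right) = - \frac{1292}{7}$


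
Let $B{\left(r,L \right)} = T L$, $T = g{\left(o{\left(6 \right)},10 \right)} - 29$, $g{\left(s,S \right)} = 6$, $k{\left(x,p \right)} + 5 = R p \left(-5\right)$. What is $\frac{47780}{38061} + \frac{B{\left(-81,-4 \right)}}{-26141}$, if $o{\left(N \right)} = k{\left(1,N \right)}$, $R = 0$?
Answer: $\frac{1245515368}{994952601} \approx 1.2518$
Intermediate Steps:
$k{\left(x,p \right)} = -5$ ($k{\left(x,p \right)} = -5 + 0 p \left(-5\right) = -5 + 0 \left(-5\right) = -5 + 0 = -5$)
$o{\left(N \right)} = -5$
$T = -23$ ($T = 6 - 29 = -23$)
$B{\left(r,L \right)} = - 23 L$
$\frac{47780}{38061} + \frac{B{\left(-81,-4 \right)}}{-26141} = \frac{47780}{38061} + \frac{\left(-23\right) \left(-4\right)}{-26141} = 47780 \cdot \frac{1}{38061} + 92 \left(- \frac{1}{26141}\right) = \frac{47780}{38061} - \frac{92}{26141} = \frac{1245515368}{994952601}$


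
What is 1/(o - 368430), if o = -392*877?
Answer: -1/712214 ≈ -1.4041e-6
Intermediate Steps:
o = -343784
1/(o - 368430) = 1/(-343784 - 368430) = 1/(-712214) = -1/712214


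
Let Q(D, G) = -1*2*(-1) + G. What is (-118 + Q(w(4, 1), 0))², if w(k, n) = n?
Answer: 13456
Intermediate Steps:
Q(D, G) = 2 + G (Q(D, G) = -2*(-1) + G = 2 + G)
(-118 + Q(w(4, 1), 0))² = (-118 + (2 + 0))² = (-118 + 2)² = (-116)² = 13456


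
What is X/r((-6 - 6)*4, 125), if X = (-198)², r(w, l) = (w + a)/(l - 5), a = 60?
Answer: 392040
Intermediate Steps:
r(w, l) = (60 + w)/(-5 + l) (r(w, l) = (w + 60)/(l - 5) = (60 + w)/(-5 + l))
X = 39204
X/r((-6 - 6)*4, 125) = 39204/(((60 + (-6 - 6)*4)/(-5 + 125))) = 39204/(((60 - 12*4)/120)) = 39204/(((60 - 48)/120)) = 39204/(((1/120)*12)) = 39204/(⅒) = 39204*10 = 392040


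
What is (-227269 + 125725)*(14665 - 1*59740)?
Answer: 4577095800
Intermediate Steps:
(-227269 + 125725)*(14665 - 1*59740) = -101544*(14665 - 59740) = -101544*(-45075) = 4577095800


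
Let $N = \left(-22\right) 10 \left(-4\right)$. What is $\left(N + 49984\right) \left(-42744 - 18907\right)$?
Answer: $-3135816464$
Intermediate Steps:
$N = 880$ ($N = \left(-220\right) \left(-4\right) = 880$)
$\left(N + 49984\right) \left(-42744 - 18907\right) = \left(880 + 49984\right) \left(-42744 - 18907\right) = 50864 \left(-61651\right) = -3135816464$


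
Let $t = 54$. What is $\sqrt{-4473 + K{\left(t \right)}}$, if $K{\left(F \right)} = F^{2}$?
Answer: $3 i \sqrt{173} \approx 39.459 i$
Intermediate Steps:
$\sqrt{-4473 + K{\left(t \right)}} = \sqrt{-4473 + 54^{2}} = \sqrt{-4473 + 2916} = \sqrt{-1557} = 3 i \sqrt{173}$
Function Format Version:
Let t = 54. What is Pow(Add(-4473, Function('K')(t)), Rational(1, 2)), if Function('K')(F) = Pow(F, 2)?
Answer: Mul(3, I, Pow(173, Rational(1, 2))) ≈ Mul(39.459, I)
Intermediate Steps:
Pow(Add(-4473, Function('K')(t)), Rational(1, 2)) = Pow(Add(-4473, Pow(54, 2)), Rational(1, 2)) = Pow(Add(-4473, 2916), Rational(1, 2)) = Pow(-1557, Rational(1, 2)) = Mul(3, I, Pow(173, Rational(1, 2)))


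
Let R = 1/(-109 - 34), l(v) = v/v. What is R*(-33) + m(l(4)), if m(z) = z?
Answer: 16/13 ≈ 1.2308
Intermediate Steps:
l(v) = 1
R = -1/143 (R = 1/(-143) = -1/143 ≈ -0.0069930)
R*(-33) + m(l(4)) = -1/143*(-33) + 1 = 3/13 + 1 = 16/13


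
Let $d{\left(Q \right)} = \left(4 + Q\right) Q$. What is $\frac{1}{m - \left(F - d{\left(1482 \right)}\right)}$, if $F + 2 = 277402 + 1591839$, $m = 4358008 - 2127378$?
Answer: $\frac{1}{2563643} \approx 3.9007 \cdot 10^{-7}$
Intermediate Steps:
$m = 2230630$
$F = 1869239$ ($F = -2 + \left(277402 + 1591839\right) = -2 + 1869241 = 1869239$)
$d{\left(Q \right)} = Q \left(4 + Q\right)$
$\frac{1}{m - \left(F - d{\left(1482 \right)}\right)} = \frac{1}{2230630 + \left(1482 \left(4 + 1482\right) - 1869239\right)} = \frac{1}{2230630 + \left(1482 \cdot 1486 - 1869239\right)} = \frac{1}{2230630 + \left(2202252 - 1869239\right)} = \frac{1}{2230630 + 333013} = \frac{1}{2563643}$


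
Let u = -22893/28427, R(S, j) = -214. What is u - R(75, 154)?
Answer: 6060485/28427 ≈ 213.19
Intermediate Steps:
u = -22893/28427 (u = -22893*1/28427 = -22893/28427 ≈ -0.80533)
u - R(75, 154) = -22893/28427 - 1*(-214) = -22893/28427 + 214 = 6060485/28427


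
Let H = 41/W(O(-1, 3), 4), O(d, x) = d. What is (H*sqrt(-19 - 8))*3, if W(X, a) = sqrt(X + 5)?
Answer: 369*I*sqrt(3)/2 ≈ 319.56*I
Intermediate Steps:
W(X, a) = sqrt(5 + X)
H = 41/2 (H = 41/(sqrt(5 - 1)) = 41/(sqrt(4)) = 41/2 ≈ 20.500)
(H*sqrt(-19 - 8))*3 = (41*sqrt(-19 - 8)/2)*3 = (41*sqrt(-27)/2)*3 = (41*(3*I*sqrt(3))/2)*3 = (123*I*sqrt(3)/2)*3 = 369*I*sqrt(3)/2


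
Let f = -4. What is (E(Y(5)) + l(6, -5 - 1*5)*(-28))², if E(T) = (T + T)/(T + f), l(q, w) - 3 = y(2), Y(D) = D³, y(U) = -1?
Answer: 42588676/14641 ≈ 2908.9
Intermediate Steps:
l(q, w) = 2 (l(q, w) = 3 - 1 = 2)
E(T) = 2*T/(-4 + T) (E(T) = (T + T)/(T - 4) = (2*T)/(-4 + T) = 2*T/(-4 + T))
(E(Y(5)) + l(6, -5 - 1*5)*(-28))² = (2*5³/(-4 + 5³) + 2*(-28))² = (2*125/(-4 + 125) - 56)² = (2*125/121 - 56)² = (2*125*(1/121) - 56)² = (250/121 - 56)² = (-6526/121)² = 42588676/14641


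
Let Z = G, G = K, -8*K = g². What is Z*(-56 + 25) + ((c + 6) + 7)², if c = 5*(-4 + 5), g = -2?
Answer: 679/2 ≈ 339.50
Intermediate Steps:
c = 5 (c = 5*1 = 5)
K = -½ (K = -⅛*(-2)² = -⅛*4 = -½ ≈ -0.50000)
G = -½ ≈ -0.50000
Z = -½ ≈ -0.50000
Z*(-56 + 25) + ((c + 6) + 7)² = -(-56 + 25)/2 + ((5 + 6) + 7)² = -½*(-31) + (11 + 7)² = 31/2 + 18² = 31/2 + 324 = 679/2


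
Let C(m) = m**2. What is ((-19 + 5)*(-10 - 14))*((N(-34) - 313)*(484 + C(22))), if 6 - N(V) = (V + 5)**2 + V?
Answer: -362326272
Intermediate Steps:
N(V) = 6 - V - (5 + V)**2 (N(V) = 6 - ((V + 5)**2 + V) = 6 - ((5 + V)**2 + V) = 6 - (V + (5 + V)**2) = 6 + (-V - (5 + V)**2) = 6 - V - (5 + V)**2)
((-19 + 5)*(-10 - 14))*((N(-34) - 313)*(484 + C(22))) = ((-19 + 5)*(-10 - 14))*(((6 - 1*(-34) - (5 - 34)**2) - 313)*(484 + 22**2)) = (-14*(-24))*(((6 + 34 - 1*(-29)**2) - 313)*(484 + 484)) = 336*(((6 + 34 - 1*841) - 313)*968) = 336*(((6 + 34 - 841) - 313)*968) = 336*((-801 - 313)*968) = 336*(-1114*968) = 336*(-1078352) = -362326272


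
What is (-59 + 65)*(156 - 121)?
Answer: 210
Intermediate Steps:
(-59 + 65)*(156 - 121) = 6*35 = 210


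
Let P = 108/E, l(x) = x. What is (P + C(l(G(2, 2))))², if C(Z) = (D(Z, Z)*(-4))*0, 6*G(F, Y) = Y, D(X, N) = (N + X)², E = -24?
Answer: 81/4 ≈ 20.250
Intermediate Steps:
G(F, Y) = Y/6
C(Z) = 0 (C(Z) = ((Z + Z)²*(-4))*0 = ((2*Z)²*(-4))*0 = ((4*Z²)*(-4))*0 = -16*Z²*0 = 0)
P = -9/2 (P = 108/(-24) = 108*(-1/24) = -9/2 ≈ -4.5000)
(P + C(l(G(2, 2))))² = (-9/2 + 0)² = (-9/2)² = 81/4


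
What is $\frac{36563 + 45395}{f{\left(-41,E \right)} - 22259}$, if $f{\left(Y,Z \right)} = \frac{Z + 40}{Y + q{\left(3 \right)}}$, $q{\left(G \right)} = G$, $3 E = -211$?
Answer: $- \frac{9343212}{2537435} \approx -3.6821$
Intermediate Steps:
$E = - \frac{211}{3}$ ($E = \frac{1}{3} \left(-211\right) = - \frac{211}{3} \approx -70.333$)
$f{\left(Y,Z \right)} = \frac{40 + Z}{3 + Y}$ ($f{\left(Y,Z \right)} = \frac{Z + 40}{Y + 3} = \frac{40 + Z}{3 + Y}$)
$\frac{36563 + 45395}{f{\left(-41,E \right)} - 22259} = \frac{36563 + 45395}{\frac{40 - \frac{211}{3}}{3 - 41} - 22259} = \frac{81958}{\frac{1}{-38} \left(- \frac{91}{3}\right) - 22259} = \frac{81958}{\left(- \frac{1}{38}\right) \left(- \frac{91}{3}\right) - 22259} = \frac{81958}{\frac{91}{114} - 22259} = \frac{81958}{- \frac{2537435}{114}} = 81958 \left(- \frac{114}{2537435}\right) = - \frac{9343212}{2537435}$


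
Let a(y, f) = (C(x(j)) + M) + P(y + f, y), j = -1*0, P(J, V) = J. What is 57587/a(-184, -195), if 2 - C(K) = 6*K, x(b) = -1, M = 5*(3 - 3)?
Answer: -57587/371 ≈ -155.22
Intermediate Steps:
j = 0
M = 0 (M = 5*0 = 0)
C(K) = 2 - 6*K
a(y, f) = 8 + f + y (a(y, f) = ((2 - 6*(-1)) + 0) + (y + f) = ((2 + 6) + 0) + (f + y) = (8 + 0) + (f + y) = 8 + (f + y) = 8 + f + y)
57587/a(-184, -195) = 57587/(8 - 195 - 184) = 57587/(-371) = 57587*(-1/371) = -57587/371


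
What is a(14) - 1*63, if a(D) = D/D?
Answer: -62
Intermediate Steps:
a(D) = 1
a(14) - 1*63 = 1 - 1*63 = 1 - 63 = -62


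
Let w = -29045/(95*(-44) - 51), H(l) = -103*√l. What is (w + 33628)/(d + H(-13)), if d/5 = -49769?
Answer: -35412911224485/262000325286602 + 14657838639*I*√13/262000325286602 ≈ -0.13516 + 0.00020172*I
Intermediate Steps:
d = -248845 (d = 5*(-49769) = -248845)
w = 29045/4231 (w = -29045/(-4180 - 51) = -29045/(-4231) = -29045*(-1/4231) = 29045/4231 ≈ 6.8648)
(w + 33628)/(d + H(-13)) = (29045/4231 + 33628)/(-248845 - 103*I*√13) = 142309113/(4231*(-248845 - 103*I*√13))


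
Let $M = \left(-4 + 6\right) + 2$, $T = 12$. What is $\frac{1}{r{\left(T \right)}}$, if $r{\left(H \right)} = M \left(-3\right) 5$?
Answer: $- \frac{1}{60} \approx -0.016667$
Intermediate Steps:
$M = 4$ ($M = 2 + 2 = 4$)
$r{\left(H \right)} = -60$ ($r{\left(H \right)} = 4 \left(-3\right) 5 = \left(-12\right) 5 = -60$)
$\frac{1}{r{\left(T \right)}} = \frac{1}{-60} = - \frac{1}{60}$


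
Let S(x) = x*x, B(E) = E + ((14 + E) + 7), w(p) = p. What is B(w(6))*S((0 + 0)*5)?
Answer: 0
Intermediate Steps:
B(E) = 21 + 2*E (B(E) = E + (21 + E) = 21 + 2*E)
S(x) = x²
B(w(6))*S((0 + 0)*5) = (21 + 2*6)*((0 + 0)*5)² = (21 + 12)*(0*5)² = 33*0² = 33*0 = 0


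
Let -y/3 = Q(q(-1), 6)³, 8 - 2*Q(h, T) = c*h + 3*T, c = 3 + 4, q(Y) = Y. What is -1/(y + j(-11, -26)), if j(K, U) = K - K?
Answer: -8/81 ≈ -0.098765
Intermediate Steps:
c = 7
j(K, U) = 0
Q(h, T) = 4 - 7*h/2 - 3*T/2 (Q(h, T) = 4 - (7*h + 3*T)/2 = 4 - (3*T + 7*h)/2 = 4 + (-7*h/2 - 3*T/2) = 4 - 7*h/2 - 3*T/2)
y = 81/8 (y = -3*(4 - 7/2*(-1) - 3/2*6)³ = -3*(4 + 7/2 - 9)³ = -3*(-3/2)³ = -3*(-27/8) = 81/8 ≈ 10.125)
-1/(y + j(-11, -26)) = -1/(81/8 + 0) = -1/81/8 = -1*8/81 = -8/81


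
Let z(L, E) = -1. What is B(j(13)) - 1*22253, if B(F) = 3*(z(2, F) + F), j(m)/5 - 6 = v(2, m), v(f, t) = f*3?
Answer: -22076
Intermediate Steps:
v(f, t) = 3*f
j(m) = 60 (j(m) = 30 + 5*(3*2) = 30 + 5*6 = 30 + 30 = 60)
B(F) = -3 + 3*F (B(F) = 3*(-1 + F) = -3 + 3*F)
B(j(13)) - 1*22253 = (-3 + 3*60) - 1*22253 = (-3 + 180) - 22253 = 177 - 22253 = -22076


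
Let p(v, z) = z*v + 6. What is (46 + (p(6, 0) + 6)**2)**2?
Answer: 36100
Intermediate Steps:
p(v, z) = 6 + v*z (p(v, z) = v*z + 6 = 6 + v*z)
(46 + (p(6, 0) + 6)**2)**2 = (46 + ((6 + 6*0) + 6)**2)**2 = (46 + ((6 + 0) + 6)**2)**2 = (46 + (6 + 6)**2)**2 = (46 + 12**2)**2 = (46 + 144)**2 = 190**2 = 36100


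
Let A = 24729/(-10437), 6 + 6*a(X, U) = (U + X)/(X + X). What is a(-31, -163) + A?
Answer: -1842829/647094 ≈ -2.8479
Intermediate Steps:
a(X, U) = -1 + (U + X)/(12*X) (a(X, U) = -1 + ((U + X)/(X + X))/6 = -1 + ((U + X)/((2*X)))/6 = -1 + ((U + X)*(1/(2*X)))/6 = -1 + ((U + X)/(2*X))/6 = -1 + (U + X)/(12*X))
A = -8243/3479 (A = 24729*(-1/10437) = -8243/3479 ≈ -2.3694)
a(-31, -163) + A = (1/12)*(-163 - 11*(-31))/(-31) - 8243/3479 = (1/12)*(-1/31)*(-163 + 341) - 8243/3479 = (1/12)*(-1/31)*178 - 8243/3479 = -89/186 - 8243/3479 = -1842829/647094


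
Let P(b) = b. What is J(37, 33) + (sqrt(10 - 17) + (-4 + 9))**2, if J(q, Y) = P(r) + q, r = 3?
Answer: 58 + 10*I*sqrt(7) ≈ 58.0 + 26.458*I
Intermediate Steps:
J(q, Y) = 3 + q
J(37, 33) + (sqrt(10 - 17) + (-4 + 9))**2 = (3 + 37) + (sqrt(10 - 17) + (-4 + 9))**2 = 40 + (sqrt(-7) + 5)**2 = 40 + (I*sqrt(7) + 5)**2 = 40 + (5 + I*sqrt(7))**2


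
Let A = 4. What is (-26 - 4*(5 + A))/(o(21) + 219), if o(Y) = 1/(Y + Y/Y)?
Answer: -1364/4819 ≈ -0.28305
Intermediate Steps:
o(Y) = 1/(1 + Y) (o(Y) = 1/(Y + 1) = 1/(1 + Y))
(-26 - 4*(5 + A))/(o(21) + 219) = (-26 - 4*(5 + 4))/(1/(1 + 21) + 219) = (-26 - 4*9)/(1/22 + 219) = (-26 - 36)/(1/22 + 219) = -62/4819/22 = -62*22/4819 = -1364/4819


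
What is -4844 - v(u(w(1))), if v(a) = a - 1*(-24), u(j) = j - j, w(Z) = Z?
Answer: -4868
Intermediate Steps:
u(j) = 0
v(a) = 24 + a (v(a) = a + 24 = 24 + a)
-4844 - v(u(w(1))) = -4844 - (24 + 0) = -4844 - 1*24 = -4844 - 24 = -4868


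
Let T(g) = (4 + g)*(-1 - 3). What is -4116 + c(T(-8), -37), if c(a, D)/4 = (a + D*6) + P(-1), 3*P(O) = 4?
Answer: -14804/3 ≈ -4934.7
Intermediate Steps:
P(O) = 4/3 (P(O) = (⅓)*4 = 4/3)
T(g) = -16 - 4*g (T(g) = (4 + g)*(-4) = -16 - 4*g)
c(a, D) = 16/3 + 4*a + 24*D (c(a, D) = 4*((a + D*6) + 4/3) = 4*((a + 6*D) + 4/3) = 4*(4/3 + a + 6*D) = 16/3 + 4*a + 24*D)
-4116 + c(T(-8), -37) = -4116 + (16/3 + 4*(-16 - 4*(-8)) + 24*(-37)) = -4116 + (16/3 + 4*(-16 + 32) - 888) = -4116 + (16/3 + 4*16 - 888) = -4116 + (16/3 + 64 - 888) = -4116 - 2456/3 = -14804/3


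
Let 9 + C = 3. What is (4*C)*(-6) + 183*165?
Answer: 30339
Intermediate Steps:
C = -6 (C = -9 + 3 = -6)
(4*C)*(-6) + 183*165 = (4*(-6))*(-6) + 183*165 = -24*(-6) + 30195 = 144 + 30195 = 30339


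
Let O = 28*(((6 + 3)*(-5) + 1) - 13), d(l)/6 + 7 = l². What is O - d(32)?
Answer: -7698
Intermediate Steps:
d(l) = -42 + 6*l²
O = -1596 (O = 28*((9*(-5) + 1) - 13) = 28*((-45 + 1) - 13) = 28*(-44 - 13) = 28*(-57) = -1596)
O - d(32) = -1596 - (-42 + 6*32²) = -1596 - (-42 + 6*1024) = -1596 - (-42 + 6144) = -1596 - 1*6102 = -1596 - 6102 = -7698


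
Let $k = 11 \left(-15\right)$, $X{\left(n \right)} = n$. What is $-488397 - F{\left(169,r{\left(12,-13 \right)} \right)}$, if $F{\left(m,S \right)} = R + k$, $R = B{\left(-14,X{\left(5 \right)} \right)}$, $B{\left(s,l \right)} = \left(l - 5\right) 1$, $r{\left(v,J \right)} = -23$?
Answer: $-488232$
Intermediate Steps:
$B{\left(s,l \right)} = -5 + l$ ($B{\left(s,l \right)} = \left(-5 + l\right) 1 = -5 + l$)
$k = -165$
$R = 0$ ($R = -5 + 5 = 0$)
$F{\left(m,S \right)} = -165$ ($F{\left(m,S \right)} = 0 - 165 = -165$)
$-488397 - F{\left(169,r{\left(12,-13 \right)} \right)} = -488397 - -165 = -488397 + 165 = -488232$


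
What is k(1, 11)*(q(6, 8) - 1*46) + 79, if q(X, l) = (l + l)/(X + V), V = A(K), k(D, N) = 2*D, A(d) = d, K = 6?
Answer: -31/3 ≈ -10.333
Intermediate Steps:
V = 6
q(X, l) = 2*l/(6 + X) (q(X, l) = (l + l)/(X + 6) = (2*l)/(6 + X) = 2*l/(6 + X))
k(1, 11)*(q(6, 8) - 1*46) + 79 = (2*1)*(2*8/(6 + 6) - 1*46) + 79 = 2*(2*8/12 - 46) + 79 = 2*(2*8*(1/12) - 46) + 79 = 2*(4/3 - 46) + 79 = 2*(-134/3) + 79 = -268/3 + 79 = -31/3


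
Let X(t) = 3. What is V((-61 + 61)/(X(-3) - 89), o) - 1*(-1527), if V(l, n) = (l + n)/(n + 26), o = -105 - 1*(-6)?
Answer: 111570/73 ≈ 1528.4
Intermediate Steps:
o = -99 (o = -105 + 6 = -99)
V(l, n) = (l + n)/(26 + n)
V((-61 + 61)/(X(-3) - 89), o) - 1*(-1527) = ((-61 + 61)/(3 - 89) - 99)/(26 - 99) - 1*(-1527) = (0/(-86) - 99)/(-73) + 1527 = -(0*(-1/86) - 99)/73 + 1527 = -(0 - 99)/73 + 1527 = -1/73*(-99) + 1527 = 99/73 + 1527 = 111570/73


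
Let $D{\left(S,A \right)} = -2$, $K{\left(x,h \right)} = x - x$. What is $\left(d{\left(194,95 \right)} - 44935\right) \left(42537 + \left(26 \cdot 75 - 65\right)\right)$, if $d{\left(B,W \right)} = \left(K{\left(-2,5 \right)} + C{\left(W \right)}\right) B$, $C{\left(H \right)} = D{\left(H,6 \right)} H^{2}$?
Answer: $-157548619970$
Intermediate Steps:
$K{\left(x,h \right)} = 0$
$C{\left(H \right)} = - 2 H^{2}$
$d{\left(B,W \right)} = - 2 B W^{2}$ ($d{\left(B,W \right)} = \left(0 - 2 W^{2}\right) B = - 2 W^{2} B = - 2 B W^{2}$)
$\left(d{\left(194,95 \right)} - 44935\right) \left(42537 + \left(26 \cdot 75 - 65\right)\right) = \left(\left(-2\right) 194 \cdot 95^{2} - 44935\right) \left(42537 + \left(26 \cdot 75 - 65\right)\right) = \left(\left(-2\right) 194 \cdot 9025 - 44935\right) \left(42537 + \left(1950 - 65\right)\right) = \left(-3501700 - 44935\right) \left(42537 + 1885\right) = \left(-3546635\right) 44422 = -157548619970$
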